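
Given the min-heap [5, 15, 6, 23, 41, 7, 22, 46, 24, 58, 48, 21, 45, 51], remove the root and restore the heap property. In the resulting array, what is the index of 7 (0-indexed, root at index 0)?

2

remove root 5; move last element 51 to root → [51, 15, 6, 23, 41, 7, 22, 46, 24, 58, 48, 21, 45]
51 vs smaller child 6 at index 2, swap → [6, 15, 51, 23, 41, 7, 22, 46, 24, 58, 48, 21, 45]
51 vs smaller child 7 at index 5, swap → [6, 15, 7, 23, 41, 51, 22, 46, 24, 58, 48, 21, 45]
51 vs smaller child 21 at index 11, swap → [6, 15, 7, 23, 41, 21, 22, 46, 24, 58, 48, 51, 45]
resulting array: [6, 15, 7, 23, 41, 21, 22, 46, 24, 58, 48, 51, 45]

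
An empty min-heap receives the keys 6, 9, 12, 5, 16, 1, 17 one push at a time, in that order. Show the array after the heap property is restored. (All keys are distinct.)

[1, 6, 5, 9, 16, 12, 17]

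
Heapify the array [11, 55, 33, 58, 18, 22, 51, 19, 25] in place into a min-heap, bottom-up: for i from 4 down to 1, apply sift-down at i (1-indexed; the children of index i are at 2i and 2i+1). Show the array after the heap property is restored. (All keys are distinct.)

[11, 18, 22, 19, 55, 33, 51, 58, 25]

sift down from index 4:
  58 vs smaller child 19 at index 8, swap → [11, 55, 33, 19, 18, 22, 51, 58, 25]
sift down from index 3:
  33 vs smaller child 22 at index 6, swap → [11, 55, 22, 19, 18, 33, 51, 58, 25]
sift down from index 2:
  55 vs smaller child 18 at index 5, swap → [11, 18, 22, 19, 55, 33, 51, 58, 25]
sift down from index 1: already satisfies heap property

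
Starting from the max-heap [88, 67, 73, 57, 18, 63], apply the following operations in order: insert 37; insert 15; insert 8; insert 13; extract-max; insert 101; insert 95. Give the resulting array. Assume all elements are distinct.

[101, 95, 63, 57, 73, 13, 37, 15, 8, 18, 67]

insert 37:
  append 37 at index 6 → [88, 67, 73, 57, 18, 63, 37] (no swap needed)
insert 15:
  append 15 at index 7 → [88, 67, 73, 57, 18, 63, 37, 15] (no swap needed)
insert 8:
  append 8 at index 8 → [88, 67, 73, 57, 18, 63, 37, 15, 8] (no swap needed)
insert 13:
  append 13 at index 9 → [88, 67, 73, 57, 18, 63, 37, 15, 8, 13] (no swap needed)
extract-max → returns 88:
  remove root 88; move last element 13 to root → [13, 67, 73, 57, 18, 63, 37, 15, 8]
  13 vs larger child 73 at index 2, swap → [73, 67, 13, 57, 18, 63, 37, 15, 8]
  13 vs larger child 63 at index 5, swap → [73, 67, 63, 57, 18, 13, 37, 15, 8]
insert 101:
  append 101 at index 9 → [73, 67, 63, 57, 18, 13, 37, 15, 8, 101]
  101 > parent 18 at index 4, swap → [73, 67, 63, 57, 101, 13, 37, 15, 8, 18]
  101 > parent 67 at index 1, swap → [73, 101, 63, 57, 67, 13, 37, 15, 8, 18]
  101 > parent 73 at index 0, swap → [101, 73, 63, 57, 67, 13, 37, 15, 8, 18]
insert 95:
  append 95 at index 10 → [101, 73, 63, 57, 67, 13, 37, 15, 8, 18, 95]
  95 > parent 67 at index 4, swap → [101, 73, 63, 57, 95, 13, 37, 15, 8, 18, 67]
  95 > parent 73 at index 1, swap → [101, 95, 63, 57, 73, 13, 37, 15, 8, 18, 67]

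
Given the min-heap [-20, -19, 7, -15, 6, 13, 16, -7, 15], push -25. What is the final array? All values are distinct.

[-25, -20, 7, -15, -19, 13, 16, -7, 15, 6]

append -25 at index 9 → [-20, -19, 7, -15, 6, 13, 16, -7, 15, -25]
-25 < parent 6 at index 4, swap → [-20, -19, 7, -15, -25, 13, 16, -7, 15, 6]
-25 < parent -19 at index 1, swap → [-20, -25, 7, -15, -19, 13, 16, -7, 15, 6]
-25 < parent -20 at index 0, swap → [-25, -20, 7, -15, -19, 13, 16, -7, 15, 6]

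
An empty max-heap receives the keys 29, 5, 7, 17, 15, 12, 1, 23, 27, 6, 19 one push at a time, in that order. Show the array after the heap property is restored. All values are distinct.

[29, 27, 12, 23, 19, 7, 1, 5, 17, 6, 15]

Insert 29:
  append 29 at index 0 → [29] (no swap needed)
Insert 5:
  append 5 at index 1 → [29, 5] (no swap needed)
Insert 7:
  append 7 at index 2 → [29, 5, 7] (no swap needed)
Insert 17:
  append 17 at index 3 → [29, 5, 7, 17]
  17 > parent 5 at index 1, swap → [29, 17, 7, 5]
Insert 15:
  append 15 at index 4 → [29, 17, 7, 5, 15] (no swap needed)
Insert 12:
  append 12 at index 5 → [29, 17, 7, 5, 15, 12]
  12 > parent 7 at index 2, swap → [29, 17, 12, 5, 15, 7]
Insert 1:
  append 1 at index 6 → [29, 17, 12, 5, 15, 7, 1] (no swap needed)
Insert 23:
  append 23 at index 7 → [29, 17, 12, 5, 15, 7, 1, 23]
  23 > parent 5 at index 3, swap → [29, 17, 12, 23, 15, 7, 1, 5]
  23 > parent 17 at index 1, swap → [29, 23, 12, 17, 15, 7, 1, 5]
Insert 27:
  append 27 at index 8 → [29, 23, 12, 17, 15, 7, 1, 5, 27]
  27 > parent 17 at index 3, swap → [29, 23, 12, 27, 15, 7, 1, 5, 17]
  27 > parent 23 at index 1, swap → [29, 27, 12, 23, 15, 7, 1, 5, 17]
Insert 6:
  append 6 at index 9 → [29, 27, 12, 23, 15, 7, 1, 5, 17, 6] (no swap needed)
Insert 19:
  append 19 at index 10 → [29, 27, 12, 23, 15, 7, 1, 5, 17, 6, 19]
  19 > parent 15 at index 4, swap → [29, 27, 12, 23, 19, 7, 1, 5, 17, 6, 15]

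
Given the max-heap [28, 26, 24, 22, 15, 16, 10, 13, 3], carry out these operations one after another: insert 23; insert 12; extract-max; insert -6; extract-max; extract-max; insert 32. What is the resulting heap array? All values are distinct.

[32, 23, 16, 13, 22, -6, 10, 12, 3, 15]

insert 23:
  append 23 at index 9 → [28, 26, 24, 22, 15, 16, 10, 13, 3, 23]
  23 > parent 15 at index 4, swap → [28, 26, 24, 22, 23, 16, 10, 13, 3, 15]
insert 12:
  append 12 at index 10 → [28, 26, 24, 22, 23, 16, 10, 13, 3, 15, 12] (no swap needed)
extract-max → returns 28:
  remove root 28; move last element 12 to root → [12, 26, 24, 22, 23, 16, 10, 13, 3, 15]
  12 vs larger child 26 at index 1, swap → [26, 12, 24, 22, 23, 16, 10, 13, 3, 15]
  12 vs larger child 23 at index 4, swap → [26, 23, 24, 22, 12, 16, 10, 13, 3, 15]
  12 vs only child 15 at index 9, swap → [26, 23, 24, 22, 15, 16, 10, 13, 3, 12]
insert -6:
  append -6 at index 10 → [26, 23, 24, 22, 15, 16, 10, 13, 3, 12, -6] (no swap needed)
extract-max → returns 26:
  remove root 26; move last element -6 to root → [-6, 23, 24, 22, 15, 16, 10, 13, 3, 12]
  -6 vs larger child 24 at index 2, swap → [24, 23, -6, 22, 15, 16, 10, 13, 3, 12]
  -6 vs larger child 16 at index 5, swap → [24, 23, 16, 22, 15, -6, 10, 13, 3, 12]
extract-max → returns 24:
  remove root 24; move last element 12 to root → [12, 23, 16, 22, 15, -6, 10, 13, 3]
  12 vs larger child 23 at index 1, swap → [23, 12, 16, 22, 15, -6, 10, 13, 3]
  12 vs larger child 22 at index 3, swap → [23, 22, 16, 12, 15, -6, 10, 13, 3]
  12 vs larger child 13 at index 7, swap → [23, 22, 16, 13, 15, -6, 10, 12, 3]
insert 32:
  append 32 at index 9 → [23, 22, 16, 13, 15, -6, 10, 12, 3, 32]
  32 > parent 15 at index 4, swap → [23, 22, 16, 13, 32, -6, 10, 12, 3, 15]
  32 > parent 22 at index 1, swap → [23, 32, 16, 13, 22, -6, 10, 12, 3, 15]
  32 > parent 23 at index 0, swap → [32, 23, 16, 13, 22, -6, 10, 12, 3, 15]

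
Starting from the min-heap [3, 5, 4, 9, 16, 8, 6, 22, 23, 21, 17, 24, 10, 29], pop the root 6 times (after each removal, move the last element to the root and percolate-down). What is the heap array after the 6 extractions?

[10, 16, 17, 21, 23, 24, 29, 22]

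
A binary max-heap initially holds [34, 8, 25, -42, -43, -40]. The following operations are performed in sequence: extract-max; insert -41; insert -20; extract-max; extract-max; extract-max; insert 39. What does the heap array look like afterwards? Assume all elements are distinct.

extract-max → returns 34:
  remove root 34; move last element -40 to root → [-40, 8, 25, -42, -43]
  -40 vs larger child 25 at index 2, swap → [25, 8, -40, -42, -43]
insert -41:
  append -41 at index 5 → [25, 8, -40, -42, -43, -41] (no swap needed)
insert -20:
  append -20 at index 6 → [25, 8, -40, -42, -43, -41, -20]
  -20 > parent -40 at index 2, swap → [25, 8, -20, -42, -43, -41, -40]
extract-max → returns 25:
  remove root 25; move last element -40 to root → [-40, 8, -20, -42, -43, -41]
  -40 vs larger child 8 at index 1, swap → [8, -40, -20, -42, -43, -41]
extract-max → returns 8:
  remove root 8; move last element -41 to root → [-41, -40, -20, -42, -43]
  -41 vs larger child -20 at index 2, swap → [-20, -40, -41, -42, -43]
extract-max → returns -20:
  remove root -20; move last element -43 to root → [-43, -40, -41, -42]
  -43 vs larger child -40 at index 1, swap → [-40, -43, -41, -42]
  -43 vs only child -42 at index 3, swap → [-40, -42, -41, -43]
insert 39:
  append 39 at index 4 → [-40, -42, -41, -43, 39]
  39 > parent -42 at index 1, swap → [-40, 39, -41, -43, -42]
  39 > parent -40 at index 0, swap → [39, -40, -41, -43, -42]

[39, -40, -41, -43, -42]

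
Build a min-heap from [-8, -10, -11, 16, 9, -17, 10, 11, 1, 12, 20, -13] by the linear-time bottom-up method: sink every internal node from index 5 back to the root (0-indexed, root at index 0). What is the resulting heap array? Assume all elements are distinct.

[-17, -10, -13, 1, 9, -11, 10, 11, 16, 12, 20, -8]

sift down from index 5: already satisfies heap property
sift down from index 4: already satisfies heap property
sift down from index 3:
  16 vs smaller child 1 at index 8, swap → [-8, -10, -11, 1, 9, -17, 10, 11, 16, 12, 20, -13]
sift down from index 2:
  -11 vs smaller child -17 at index 5, swap → [-8, -10, -17, 1, 9, -11, 10, 11, 16, 12, 20, -13]
  -11 vs only child -13 at index 11, swap → [-8, -10, -17, 1, 9, -13, 10, 11, 16, 12, 20, -11]
sift down from index 1: already satisfies heap property
sift down from index 0:
  -8 vs smaller child -17 at index 2, swap → [-17, -10, -8, 1, 9, -13, 10, 11, 16, 12, 20, -11]
  -8 vs smaller child -13 at index 5, swap → [-17, -10, -13, 1, 9, -8, 10, 11, 16, 12, 20, -11]
  -8 vs only child -11 at index 11, swap → [-17, -10, -13, 1, 9, -11, 10, 11, 16, 12, 20, -8]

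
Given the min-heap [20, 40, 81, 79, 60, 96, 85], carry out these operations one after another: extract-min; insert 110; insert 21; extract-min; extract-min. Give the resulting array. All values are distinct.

extract-min → returns 20:
  remove root 20; move last element 85 to root → [85, 40, 81, 79, 60, 96]
  85 vs smaller child 40 at index 1, swap → [40, 85, 81, 79, 60, 96]
  85 vs smaller child 60 at index 4, swap → [40, 60, 81, 79, 85, 96]
insert 110:
  append 110 at index 6 → [40, 60, 81, 79, 85, 96, 110] (no swap needed)
insert 21:
  append 21 at index 7 → [40, 60, 81, 79, 85, 96, 110, 21]
  21 < parent 79 at index 3, swap → [40, 60, 81, 21, 85, 96, 110, 79]
  21 < parent 60 at index 1, swap → [40, 21, 81, 60, 85, 96, 110, 79]
  21 < parent 40 at index 0, swap → [21, 40, 81, 60, 85, 96, 110, 79]
extract-min → returns 21:
  remove root 21; move last element 79 to root → [79, 40, 81, 60, 85, 96, 110]
  79 vs smaller child 40 at index 1, swap → [40, 79, 81, 60, 85, 96, 110]
  79 vs smaller child 60 at index 3, swap → [40, 60, 81, 79, 85, 96, 110]
extract-min → returns 40:
  remove root 40; move last element 110 to root → [110, 60, 81, 79, 85, 96]
  110 vs smaller child 60 at index 1, swap → [60, 110, 81, 79, 85, 96]
  110 vs smaller child 79 at index 3, swap → [60, 79, 81, 110, 85, 96]

[60, 79, 81, 110, 85, 96]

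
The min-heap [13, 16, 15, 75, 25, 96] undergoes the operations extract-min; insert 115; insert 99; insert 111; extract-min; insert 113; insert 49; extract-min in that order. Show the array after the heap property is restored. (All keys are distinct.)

[25, 49, 96, 75, 111, 115, 99, 113]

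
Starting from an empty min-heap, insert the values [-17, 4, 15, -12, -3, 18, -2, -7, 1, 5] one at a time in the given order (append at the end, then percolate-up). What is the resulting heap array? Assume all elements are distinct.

[-17, -12, -2, -7, -3, 18, 15, 4, 1, 5]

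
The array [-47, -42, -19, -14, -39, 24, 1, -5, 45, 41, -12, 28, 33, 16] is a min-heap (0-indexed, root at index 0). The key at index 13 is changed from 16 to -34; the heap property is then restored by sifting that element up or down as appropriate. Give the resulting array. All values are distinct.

[-47, -42, -34, -14, -39, 24, -19, -5, 45, 41, -12, 28, 33, 1]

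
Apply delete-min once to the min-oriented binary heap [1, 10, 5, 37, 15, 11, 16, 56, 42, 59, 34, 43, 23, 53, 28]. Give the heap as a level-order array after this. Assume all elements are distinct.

[5, 10, 11, 37, 15, 23, 16, 56, 42, 59, 34, 43, 28, 53]

remove root 1; move last element 28 to root → [28, 10, 5, 37, 15, 11, 16, 56, 42, 59, 34, 43, 23, 53]
28 vs smaller child 5 at index 2, swap → [5, 10, 28, 37, 15, 11, 16, 56, 42, 59, 34, 43, 23, 53]
28 vs smaller child 11 at index 5, swap → [5, 10, 11, 37, 15, 28, 16, 56, 42, 59, 34, 43, 23, 53]
28 vs smaller child 23 at index 12, swap → [5, 10, 11, 37, 15, 23, 16, 56, 42, 59, 34, 43, 28, 53]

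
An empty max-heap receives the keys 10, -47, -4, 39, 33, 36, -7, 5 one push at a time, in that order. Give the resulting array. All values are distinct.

[39, 33, 36, 5, 10, -4, -7, -47]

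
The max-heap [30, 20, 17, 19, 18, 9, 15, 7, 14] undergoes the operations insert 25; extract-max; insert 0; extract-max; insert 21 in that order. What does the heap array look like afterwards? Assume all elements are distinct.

[21, 20, 17, 14, 19, 9, 15, 7, 0, 18]

insert 25:
  append 25 at index 9 → [30, 20, 17, 19, 18, 9, 15, 7, 14, 25]
  25 > parent 18 at index 4, swap → [30, 20, 17, 19, 25, 9, 15, 7, 14, 18]
  25 > parent 20 at index 1, swap → [30, 25, 17, 19, 20, 9, 15, 7, 14, 18]
extract-max → returns 30:
  remove root 30; move last element 18 to root → [18, 25, 17, 19, 20, 9, 15, 7, 14]
  18 vs larger child 25 at index 1, swap → [25, 18, 17, 19, 20, 9, 15, 7, 14]
  18 vs larger child 20 at index 4, swap → [25, 20, 17, 19, 18, 9, 15, 7, 14]
insert 0:
  append 0 at index 9 → [25, 20, 17, 19, 18, 9, 15, 7, 14, 0] (no swap needed)
extract-max → returns 25:
  remove root 25; move last element 0 to root → [0, 20, 17, 19, 18, 9, 15, 7, 14]
  0 vs larger child 20 at index 1, swap → [20, 0, 17, 19, 18, 9, 15, 7, 14]
  0 vs larger child 19 at index 3, swap → [20, 19, 17, 0, 18, 9, 15, 7, 14]
  0 vs larger child 14 at index 8, swap → [20, 19, 17, 14, 18, 9, 15, 7, 0]
insert 21:
  append 21 at index 9 → [20, 19, 17, 14, 18, 9, 15, 7, 0, 21]
  21 > parent 18 at index 4, swap → [20, 19, 17, 14, 21, 9, 15, 7, 0, 18]
  21 > parent 19 at index 1, swap → [20, 21, 17, 14, 19, 9, 15, 7, 0, 18]
  21 > parent 20 at index 0, swap → [21, 20, 17, 14, 19, 9, 15, 7, 0, 18]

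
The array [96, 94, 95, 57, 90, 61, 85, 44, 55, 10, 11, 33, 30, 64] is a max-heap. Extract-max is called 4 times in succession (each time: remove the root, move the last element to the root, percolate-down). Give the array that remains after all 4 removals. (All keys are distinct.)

[85, 57, 64, 55, 30, 61, 11, 44, 33, 10]

extract-max #1 returns 96:
  remove root 96; move last element 64 to root → [64, 94, 95, 57, 90, 61, 85, 44, 55, 10, 11, 33, 30]
  64 vs larger child 95 at index 2, swap → [95, 94, 64, 57, 90, 61, 85, 44, 55, 10, 11, 33, 30]
  64 vs larger child 85 at index 6, swap → [95, 94, 85, 57, 90, 61, 64, 44, 55, 10, 11, 33, 30]
extract-max #2 returns 95:
  remove root 95; move last element 30 to root → [30, 94, 85, 57, 90, 61, 64, 44, 55, 10, 11, 33]
  30 vs larger child 94 at index 1, swap → [94, 30, 85, 57, 90, 61, 64, 44, 55, 10, 11, 33]
  30 vs larger child 90 at index 4, swap → [94, 90, 85, 57, 30, 61, 64, 44, 55, 10, 11, 33]
extract-max #3 returns 94:
  remove root 94; move last element 33 to root → [33, 90, 85, 57, 30, 61, 64, 44, 55, 10, 11]
  33 vs larger child 90 at index 1, swap → [90, 33, 85, 57, 30, 61, 64, 44, 55, 10, 11]
  33 vs larger child 57 at index 3, swap → [90, 57, 85, 33, 30, 61, 64, 44, 55, 10, 11]
  33 vs larger child 55 at index 8, swap → [90, 57, 85, 55, 30, 61, 64, 44, 33, 10, 11]
extract-max #4 returns 90:
  remove root 90; move last element 11 to root → [11, 57, 85, 55, 30, 61, 64, 44, 33, 10]
  11 vs larger child 85 at index 2, swap → [85, 57, 11, 55, 30, 61, 64, 44, 33, 10]
  11 vs larger child 64 at index 6, swap → [85, 57, 64, 55, 30, 61, 11, 44, 33, 10]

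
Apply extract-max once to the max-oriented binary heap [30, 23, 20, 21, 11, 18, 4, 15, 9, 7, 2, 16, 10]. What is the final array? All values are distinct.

[23, 21, 20, 15, 11, 18, 4, 10, 9, 7, 2, 16]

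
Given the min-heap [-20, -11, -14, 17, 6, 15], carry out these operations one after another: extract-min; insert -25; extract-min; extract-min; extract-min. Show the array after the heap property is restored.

[6, 17, 15]

extract-min → returns -20:
  remove root -20; move last element 15 to root → [15, -11, -14, 17, 6]
  15 vs smaller child -14 at index 2, swap → [-14, -11, 15, 17, 6]
insert -25:
  append -25 at index 5 → [-14, -11, 15, 17, 6, -25]
  -25 < parent 15 at index 2, swap → [-14, -11, -25, 17, 6, 15]
  -25 < parent -14 at index 0, swap → [-25, -11, -14, 17, 6, 15]
extract-min → returns -25:
  remove root -25; move last element 15 to root → [15, -11, -14, 17, 6]
  15 vs smaller child -14 at index 2, swap → [-14, -11, 15, 17, 6]
extract-min → returns -14:
  remove root -14; move last element 6 to root → [6, -11, 15, 17]
  6 vs smaller child -11 at index 1, swap → [-11, 6, 15, 17]
extract-min → returns -11:
  remove root -11; move last element 17 to root → [17, 6, 15]
  17 vs smaller child 6 at index 1, swap → [6, 17, 15]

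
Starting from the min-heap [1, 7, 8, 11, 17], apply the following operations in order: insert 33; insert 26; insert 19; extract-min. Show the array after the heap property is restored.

[7, 11, 8, 19, 17, 33, 26]

insert 33:
  append 33 at index 5 → [1, 7, 8, 11, 17, 33] (no swap needed)
insert 26:
  append 26 at index 6 → [1, 7, 8, 11, 17, 33, 26] (no swap needed)
insert 19:
  append 19 at index 7 → [1, 7, 8, 11, 17, 33, 26, 19] (no swap needed)
extract-min → returns 1:
  remove root 1; move last element 19 to root → [19, 7, 8, 11, 17, 33, 26]
  19 vs smaller child 7 at index 1, swap → [7, 19, 8, 11, 17, 33, 26]
  19 vs smaller child 11 at index 3, swap → [7, 11, 8, 19, 17, 33, 26]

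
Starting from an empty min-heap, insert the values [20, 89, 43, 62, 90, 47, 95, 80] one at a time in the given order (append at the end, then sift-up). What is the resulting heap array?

[20, 62, 43, 80, 90, 47, 95, 89]

Insert 20:
  append 20 at index 0 → [20] (no swap needed)
Insert 89:
  append 89 at index 1 → [20, 89] (no swap needed)
Insert 43:
  append 43 at index 2 → [20, 89, 43] (no swap needed)
Insert 62:
  append 62 at index 3 → [20, 89, 43, 62]
  62 < parent 89 at index 1, swap → [20, 62, 43, 89]
Insert 90:
  append 90 at index 4 → [20, 62, 43, 89, 90] (no swap needed)
Insert 47:
  append 47 at index 5 → [20, 62, 43, 89, 90, 47] (no swap needed)
Insert 95:
  append 95 at index 6 → [20, 62, 43, 89, 90, 47, 95] (no swap needed)
Insert 80:
  append 80 at index 7 → [20, 62, 43, 89, 90, 47, 95, 80]
  80 < parent 89 at index 3, swap → [20, 62, 43, 80, 90, 47, 95, 89]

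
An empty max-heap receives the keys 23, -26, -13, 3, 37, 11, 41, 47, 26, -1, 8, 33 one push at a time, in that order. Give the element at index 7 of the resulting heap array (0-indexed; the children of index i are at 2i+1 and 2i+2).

-26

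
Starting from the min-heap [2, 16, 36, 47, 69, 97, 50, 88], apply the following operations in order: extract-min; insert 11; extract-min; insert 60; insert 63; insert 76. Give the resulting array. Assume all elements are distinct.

[16, 47, 36, 60, 69, 97, 50, 88, 63, 76]

extract-min → returns 2:
  remove root 2; move last element 88 to root → [88, 16, 36, 47, 69, 97, 50]
  88 vs smaller child 16 at index 1, swap → [16, 88, 36, 47, 69, 97, 50]
  88 vs smaller child 47 at index 3, swap → [16, 47, 36, 88, 69, 97, 50]
insert 11:
  append 11 at index 7 → [16, 47, 36, 88, 69, 97, 50, 11]
  11 < parent 88 at index 3, swap → [16, 47, 36, 11, 69, 97, 50, 88]
  11 < parent 47 at index 1, swap → [16, 11, 36, 47, 69, 97, 50, 88]
  11 < parent 16 at index 0, swap → [11, 16, 36, 47, 69, 97, 50, 88]
extract-min → returns 11:
  remove root 11; move last element 88 to root → [88, 16, 36, 47, 69, 97, 50]
  88 vs smaller child 16 at index 1, swap → [16, 88, 36, 47, 69, 97, 50]
  88 vs smaller child 47 at index 3, swap → [16, 47, 36, 88, 69, 97, 50]
insert 60:
  append 60 at index 7 → [16, 47, 36, 88, 69, 97, 50, 60]
  60 < parent 88 at index 3, swap → [16, 47, 36, 60, 69, 97, 50, 88]
insert 63:
  append 63 at index 8 → [16, 47, 36, 60, 69, 97, 50, 88, 63] (no swap needed)
insert 76:
  append 76 at index 9 → [16, 47, 36, 60, 69, 97, 50, 88, 63, 76] (no swap needed)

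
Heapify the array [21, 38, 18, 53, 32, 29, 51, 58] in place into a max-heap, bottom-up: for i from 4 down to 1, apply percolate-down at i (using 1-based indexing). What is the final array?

sift down from index 4:
  53 vs only child 58 at index 8, swap → [21, 38, 18, 58, 32, 29, 51, 53]
sift down from index 3:
  18 vs larger child 51 at index 7, swap → [21, 38, 51, 58, 32, 29, 18, 53]
sift down from index 2:
  38 vs larger child 58 at index 4, swap → [21, 58, 51, 38, 32, 29, 18, 53]
  38 vs only child 53 at index 8, swap → [21, 58, 51, 53, 32, 29, 18, 38]
sift down from index 1:
  21 vs larger child 58 at index 2, swap → [58, 21, 51, 53, 32, 29, 18, 38]
  21 vs larger child 53 at index 4, swap → [58, 53, 51, 21, 32, 29, 18, 38]
  21 vs only child 38 at index 8, swap → [58, 53, 51, 38, 32, 29, 18, 21]

[58, 53, 51, 38, 32, 29, 18, 21]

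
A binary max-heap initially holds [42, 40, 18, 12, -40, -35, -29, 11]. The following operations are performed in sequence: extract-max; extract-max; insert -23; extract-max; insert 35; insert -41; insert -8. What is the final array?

[35, 11, 12, -8, -40, -35, -23, -41, -29]

extract-max → returns 42:
  remove root 42; move last element 11 to root → [11, 40, 18, 12, -40, -35, -29]
  11 vs larger child 40 at index 1, swap → [40, 11, 18, 12, -40, -35, -29]
  11 vs larger child 12 at index 3, swap → [40, 12, 18, 11, -40, -35, -29]
extract-max → returns 40:
  remove root 40; move last element -29 to root → [-29, 12, 18, 11, -40, -35]
  -29 vs larger child 18 at index 2, swap → [18, 12, -29, 11, -40, -35]
insert -23:
  append -23 at index 6 → [18, 12, -29, 11, -40, -35, -23]
  -23 > parent -29 at index 2, swap → [18, 12, -23, 11, -40, -35, -29]
extract-max → returns 18:
  remove root 18; move last element -29 to root → [-29, 12, -23, 11, -40, -35]
  -29 vs larger child 12 at index 1, swap → [12, -29, -23, 11, -40, -35]
  -29 vs larger child 11 at index 3, swap → [12, 11, -23, -29, -40, -35]
insert 35:
  append 35 at index 6 → [12, 11, -23, -29, -40, -35, 35]
  35 > parent -23 at index 2, swap → [12, 11, 35, -29, -40, -35, -23]
  35 > parent 12 at index 0, swap → [35, 11, 12, -29, -40, -35, -23]
insert -41:
  append -41 at index 7 → [35, 11, 12, -29, -40, -35, -23, -41] (no swap needed)
insert -8:
  append -8 at index 8 → [35, 11, 12, -29, -40, -35, -23, -41, -8]
  -8 > parent -29 at index 3, swap → [35, 11, 12, -8, -40, -35, -23, -41, -29]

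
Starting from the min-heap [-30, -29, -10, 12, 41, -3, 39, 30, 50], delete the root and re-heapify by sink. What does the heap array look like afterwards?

remove root -30; move last element 50 to root → [50, -29, -10, 12, 41, -3, 39, 30]
50 vs smaller child -29 at index 1, swap → [-29, 50, -10, 12, 41, -3, 39, 30]
50 vs smaller child 12 at index 3, swap → [-29, 12, -10, 50, 41, -3, 39, 30]
50 vs only child 30 at index 7, swap → [-29, 12, -10, 30, 41, -3, 39, 50]

[-29, 12, -10, 30, 41, -3, 39, 50]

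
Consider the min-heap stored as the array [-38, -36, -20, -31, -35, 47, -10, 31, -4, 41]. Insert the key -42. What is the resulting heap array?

[-42, -38, -20, -31, -36, 47, -10, 31, -4, 41, -35]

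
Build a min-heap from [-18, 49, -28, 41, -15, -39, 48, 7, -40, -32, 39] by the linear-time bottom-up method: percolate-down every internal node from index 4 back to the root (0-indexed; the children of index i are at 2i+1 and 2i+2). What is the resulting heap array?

sift down from index 4:
  -15 vs smaller child -32 at index 9, swap → [-18, 49, -28, 41, -32, -39, 48, 7, -40, -15, 39]
sift down from index 3:
  41 vs smaller child -40 at index 8, swap → [-18, 49, -28, -40, -32, -39, 48, 7, 41, -15, 39]
sift down from index 2:
  -28 vs smaller child -39 at index 5, swap → [-18, 49, -39, -40, -32, -28, 48, 7, 41, -15, 39]
sift down from index 1:
  49 vs smaller child -40 at index 3, swap → [-18, -40, -39, 49, -32, -28, 48, 7, 41, -15, 39]
  49 vs smaller child 7 at index 7, swap → [-18, -40, -39, 7, -32, -28, 48, 49, 41, -15, 39]
sift down from index 0:
  -18 vs smaller child -40 at index 1, swap → [-40, -18, -39, 7, -32, -28, 48, 49, 41, -15, 39]
  -18 vs smaller child -32 at index 4, swap → [-40, -32, -39, 7, -18, -28, 48, 49, 41, -15, 39]

[-40, -32, -39, 7, -18, -28, 48, 49, 41, -15, 39]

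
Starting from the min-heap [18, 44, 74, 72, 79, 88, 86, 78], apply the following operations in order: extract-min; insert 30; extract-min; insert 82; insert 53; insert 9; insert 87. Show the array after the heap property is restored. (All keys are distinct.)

extract-min → returns 18:
  remove root 18; move last element 78 to root → [78, 44, 74, 72, 79, 88, 86]
  78 vs smaller child 44 at index 1, swap → [44, 78, 74, 72, 79, 88, 86]
  78 vs smaller child 72 at index 3, swap → [44, 72, 74, 78, 79, 88, 86]
insert 30:
  append 30 at index 7 → [44, 72, 74, 78, 79, 88, 86, 30]
  30 < parent 78 at index 3, swap → [44, 72, 74, 30, 79, 88, 86, 78]
  30 < parent 72 at index 1, swap → [44, 30, 74, 72, 79, 88, 86, 78]
  30 < parent 44 at index 0, swap → [30, 44, 74, 72, 79, 88, 86, 78]
extract-min → returns 30:
  remove root 30; move last element 78 to root → [78, 44, 74, 72, 79, 88, 86]
  78 vs smaller child 44 at index 1, swap → [44, 78, 74, 72, 79, 88, 86]
  78 vs smaller child 72 at index 3, swap → [44, 72, 74, 78, 79, 88, 86]
insert 82:
  append 82 at index 7 → [44, 72, 74, 78, 79, 88, 86, 82] (no swap needed)
insert 53:
  append 53 at index 8 → [44, 72, 74, 78, 79, 88, 86, 82, 53]
  53 < parent 78 at index 3, swap → [44, 72, 74, 53, 79, 88, 86, 82, 78]
  53 < parent 72 at index 1, swap → [44, 53, 74, 72, 79, 88, 86, 82, 78]
insert 9:
  append 9 at index 9 → [44, 53, 74, 72, 79, 88, 86, 82, 78, 9]
  9 < parent 79 at index 4, swap → [44, 53, 74, 72, 9, 88, 86, 82, 78, 79]
  9 < parent 53 at index 1, swap → [44, 9, 74, 72, 53, 88, 86, 82, 78, 79]
  9 < parent 44 at index 0, swap → [9, 44, 74, 72, 53, 88, 86, 82, 78, 79]
insert 87:
  append 87 at index 10 → [9, 44, 74, 72, 53, 88, 86, 82, 78, 79, 87] (no swap needed)

[9, 44, 74, 72, 53, 88, 86, 82, 78, 79, 87]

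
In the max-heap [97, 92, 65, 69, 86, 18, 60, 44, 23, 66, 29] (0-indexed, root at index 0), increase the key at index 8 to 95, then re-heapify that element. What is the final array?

set index 8 from 23 to 95 → [97, 92, 65, 69, 86, 18, 60, 44, 95, 66, 29]
95 > parent 69 at index 3, swap → [97, 92, 65, 95, 86, 18, 60, 44, 69, 66, 29]
95 > parent 92 at index 1, swap → [97, 95, 65, 92, 86, 18, 60, 44, 69, 66, 29]

[97, 95, 65, 92, 86, 18, 60, 44, 69, 66, 29]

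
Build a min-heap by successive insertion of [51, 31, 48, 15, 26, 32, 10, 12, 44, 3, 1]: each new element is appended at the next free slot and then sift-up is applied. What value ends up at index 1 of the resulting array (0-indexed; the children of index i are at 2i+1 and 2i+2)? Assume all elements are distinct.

Insert 51:
  append 51 at index 0 → [51] (no swap needed)
Insert 31:
  append 31 at index 1 → [51, 31]
  31 < parent 51 at index 0, swap → [31, 51]
Insert 48:
  append 48 at index 2 → [31, 51, 48] (no swap needed)
Insert 15:
  append 15 at index 3 → [31, 51, 48, 15]
  15 < parent 51 at index 1, swap → [31, 15, 48, 51]
  15 < parent 31 at index 0, swap → [15, 31, 48, 51]
Insert 26:
  append 26 at index 4 → [15, 31, 48, 51, 26]
  26 < parent 31 at index 1, swap → [15, 26, 48, 51, 31]
Insert 32:
  append 32 at index 5 → [15, 26, 48, 51, 31, 32]
  32 < parent 48 at index 2, swap → [15, 26, 32, 51, 31, 48]
Insert 10:
  append 10 at index 6 → [15, 26, 32, 51, 31, 48, 10]
  10 < parent 32 at index 2, swap → [15, 26, 10, 51, 31, 48, 32]
  10 < parent 15 at index 0, swap → [10, 26, 15, 51, 31, 48, 32]
Insert 12:
  append 12 at index 7 → [10, 26, 15, 51, 31, 48, 32, 12]
  12 < parent 51 at index 3, swap → [10, 26, 15, 12, 31, 48, 32, 51]
  12 < parent 26 at index 1, swap → [10, 12, 15, 26, 31, 48, 32, 51]
Insert 44:
  append 44 at index 8 → [10, 12, 15, 26, 31, 48, 32, 51, 44] (no swap needed)
Insert 3:
  append 3 at index 9 → [10, 12, 15, 26, 31, 48, 32, 51, 44, 3]
  3 < parent 31 at index 4, swap → [10, 12, 15, 26, 3, 48, 32, 51, 44, 31]
  3 < parent 12 at index 1, swap → [10, 3, 15, 26, 12, 48, 32, 51, 44, 31]
  3 < parent 10 at index 0, swap → [3, 10, 15, 26, 12, 48, 32, 51, 44, 31]
Insert 1:
  append 1 at index 10 → [3, 10, 15, 26, 12, 48, 32, 51, 44, 31, 1]
  1 < parent 12 at index 4, swap → [3, 10, 15, 26, 1, 48, 32, 51, 44, 31, 12]
  1 < parent 10 at index 1, swap → [3, 1, 15, 26, 10, 48, 32, 51, 44, 31, 12]
  1 < parent 3 at index 0, swap → [1, 3, 15, 26, 10, 48, 32, 51, 44, 31, 12]
resulting array: [1, 3, 15, 26, 10, 48, 32, 51, 44, 31, 12]

3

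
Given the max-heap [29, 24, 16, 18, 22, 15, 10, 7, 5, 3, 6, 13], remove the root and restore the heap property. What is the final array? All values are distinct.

remove root 29; move last element 13 to root → [13, 24, 16, 18, 22, 15, 10, 7, 5, 3, 6]
13 vs larger child 24 at index 1, swap → [24, 13, 16, 18, 22, 15, 10, 7, 5, 3, 6]
13 vs larger child 22 at index 4, swap → [24, 22, 16, 18, 13, 15, 10, 7, 5, 3, 6]

[24, 22, 16, 18, 13, 15, 10, 7, 5, 3, 6]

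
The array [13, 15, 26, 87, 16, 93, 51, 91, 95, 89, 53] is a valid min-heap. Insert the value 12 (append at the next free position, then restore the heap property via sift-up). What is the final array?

[12, 15, 13, 87, 16, 26, 51, 91, 95, 89, 53, 93]

append 12 at index 11 → [13, 15, 26, 87, 16, 93, 51, 91, 95, 89, 53, 12]
12 < parent 93 at index 5, swap → [13, 15, 26, 87, 16, 12, 51, 91, 95, 89, 53, 93]
12 < parent 26 at index 2, swap → [13, 15, 12, 87, 16, 26, 51, 91, 95, 89, 53, 93]
12 < parent 13 at index 0, swap → [12, 15, 13, 87, 16, 26, 51, 91, 95, 89, 53, 93]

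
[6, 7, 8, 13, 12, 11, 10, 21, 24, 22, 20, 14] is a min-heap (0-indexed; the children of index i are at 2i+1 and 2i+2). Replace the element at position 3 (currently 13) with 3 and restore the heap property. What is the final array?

[3, 6, 8, 7, 12, 11, 10, 21, 24, 22, 20, 14]

set index 3 from 13 to 3 → [6, 7, 8, 3, 12, 11, 10, 21, 24, 22, 20, 14]
3 < parent 7 at index 1, swap → [6, 3, 8, 7, 12, 11, 10, 21, 24, 22, 20, 14]
3 < parent 6 at index 0, swap → [3, 6, 8, 7, 12, 11, 10, 21, 24, 22, 20, 14]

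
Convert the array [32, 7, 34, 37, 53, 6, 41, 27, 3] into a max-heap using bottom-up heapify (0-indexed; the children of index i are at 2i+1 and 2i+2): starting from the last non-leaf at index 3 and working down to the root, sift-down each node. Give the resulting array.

sift down from index 3: already satisfies heap property
sift down from index 2:
  34 vs larger child 41 at index 6, swap → [32, 7, 41, 37, 53, 6, 34, 27, 3]
sift down from index 1:
  7 vs larger child 53 at index 4, swap → [32, 53, 41, 37, 7, 6, 34, 27, 3]
sift down from index 0:
  32 vs larger child 53 at index 1, swap → [53, 32, 41, 37, 7, 6, 34, 27, 3]
  32 vs larger child 37 at index 3, swap → [53, 37, 41, 32, 7, 6, 34, 27, 3]

[53, 37, 41, 32, 7, 6, 34, 27, 3]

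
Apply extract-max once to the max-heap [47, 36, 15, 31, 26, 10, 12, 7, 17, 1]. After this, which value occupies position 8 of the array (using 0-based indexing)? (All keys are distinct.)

1

remove root 47; move last element 1 to root → [1, 36, 15, 31, 26, 10, 12, 7, 17]
1 vs larger child 36 at index 1, swap → [36, 1, 15, 31, 26, 10, 12, 7, 17]
1 vs larger child 31 at index 3, swap → [36, 31, 15, 1, 26, 10, 12, 7, 17]
1 vs larger child 17 at index 8, swap → [36, 31, 15, 17, 26, 10, 12, 7, 1]
resulting array: [36, 31, 15, 17, 26, 10, 12, 7, 1]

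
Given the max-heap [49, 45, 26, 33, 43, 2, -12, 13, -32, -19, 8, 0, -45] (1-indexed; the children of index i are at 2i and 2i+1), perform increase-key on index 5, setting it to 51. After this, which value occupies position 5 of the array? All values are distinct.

45

set index 5 from 43 to 51 → [49, 45, 26, 33, 51, 2, -12, 13, -32, -19, 8, 0, -45]
51 > parent 45 at index 2, swap → [49, 51, 26, 33, 45, 2, -12, 13, -32, -19, 8, 0, -45]
51 > parent 49 at index 1, swap → [51, 49, 26, 33, 45, 2, -12, 13, -32, -19, 8, 0, -45]
resulting array: [51, 49, 26, 33, 45, 2, -12, 13, -32, -19, 8, 0, -45]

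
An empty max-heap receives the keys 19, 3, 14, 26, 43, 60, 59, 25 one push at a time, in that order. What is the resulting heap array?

Insert 19:
  append 19 at index 0 → [19] (no swap needed)
Insert 3:
  append 3 at index 1 → [19, 3] (no swap needed)
Insert 14:
  append 14 at index 2 → [19, 3, 14] (no swap needed)
Insert 26:
  append 26 at index 3 → [19, 3, 14, 26]
  26 > parent 3 at index 1, swap → [19, 26, 14, 3]
  26 > parent 19 at index 0, swap → [26, 19, 14, 3]
Insert 43:
  append 43 at index 4 → [26, 19, 14, 3, 43]
  43 > parent 19 at index 1, swap → [26, 43, 14, 3, 19]
  43 > parent 26 at index 0, swap → [43, 26, 14, 3, 19]
Insert 60:
  append 60 at index 5 → [43, 26, 14, 3, 19, 60]
  60 > parent 14 at index 2, swap → [43, 26, 60, 3, 19, 14]
  60 > parent 43 at index 0, swap → [60, 26, 43, 3, 19, 14]
Insert 59:
  append 59 at index 6 → [60, 26, 43, 3, 19, 14, 59]
  59 > parent 43 at index 2, swap → [60, 26, 59, 3, 19, 14, 43]
Insert 25:
  append 25 at index 7 → [60, 26, 59, 3, 19, 14, 43, 25]
  25 > parent 3 at index 3, swap → [60, 26, 59, 25, 19, 14, 43, 3]

[60, 26, 59, 25, 19, 14, 43, 3]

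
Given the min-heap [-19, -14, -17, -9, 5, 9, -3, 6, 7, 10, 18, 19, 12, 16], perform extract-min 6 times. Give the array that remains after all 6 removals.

extract-min #1 returns -19:
  remove root -19; move last element 16 to root → [16, -14, -17, -9, 5, 9, -3, 6, 7, 10, 18, 19, 12]
  16 vs smaller child -17 at index 2, swap → [-17, -14, 16, -9, 5, 9, -3, 6, 7, 10, 18, 19, 12]
  16 vs smaller child -3 at index 6, swap → [-17, -14, -3, -9, 5, 9, 16, 6, 7, 10, 18, 19, 12]
extract-min #2 returns -17:
  remove root -17; move last element 12 to root → [12, -14, -3, -9, 5, 9, 16, 6, 7, 10, 18, 19]
  12 vs smaller child -14 at index 1, swap → [-14, 12, -3, -9, 5, 9, 16, 6, 7, 10, 18, 19]
  12 vs smaller child -9 at index 3, swap → [-14, -9, -3, 12, 5, 9, 16, 6, 7, 10, 18, 19]
  12 vs smaller child 6 at index 7, swap → [-14, -9, -3, 6, 5, 9, 16, 12, 7, 10, 18, 19]
extract-min #3 returns -14:
  remove root -14; move last element 19 to root → [19, -9, -3, 6, 5, 9, 16, 12, 7, 10, 18]
  19 vs smaller child -9 at index 1, swap → [-9, 19, -3, 6, 5, 9, 16, 12, 7, 10, 18]
  19 vs smaller child 5 at index 4, swap → [-9, 5, -3, 6, 19, 9, 16, 12, 7, 10, 18]
  19 vs smaller child 10 at index 9, swap → [-9, 5, -3, 6, 10, 9, 16, 12, 7, 19, 18]
extract-min #4 returns -9:
  remove root -9; move last element 18 to root → [18, 5, -3, 6, 10, 9, 16, 12, 7, 19]
  18 vs smaller child -3 at index 2, swap → [-3, 5, 18, 6, 10, 9, 16, 12, 7, 19]
  18 vs smaller child 9 at index 5, swap → [-3, 5, 9, 6, 10, 18, 16, 12, 7, 19]
extract-min #5 returns -3:
  remove root -3; move last element 19 to root → [19, 5, 9, 6, 10, 18, 16, 12, 7]
  19 vs smaller child 5 at index 1, swap → [5, 19, 9, 6, 10, 18, 16, 12, 7]
  19 vs smaller child 6 at index 3, swap → [5, 6, 9, 19, 10, 18, 16, 12, 7]
  19 vs smaller child 7 at index 8, swap → [5, 6, 9, 7, 10, 18, 16, 12, 19]
extract-min #6 returns 5:
  remove root 5; move last element 19 to root → [19, 6, 9, 7, 10, 18, 16, 12]
  19 vs smaller child 6 at index 1, swap → [6, 19, 9, 7, 10, 18, 16, 12]
  19 vs smaller child 7 at index 3, swap → [6, 7, 9, 19, 10, 18, 16, 12]
  19 vs only child 12 at index 7, swap → [6, 7, 9, 12, 10, 18, 16, 19]

[6, 7, 9, 12, 10, 18, 16, 19]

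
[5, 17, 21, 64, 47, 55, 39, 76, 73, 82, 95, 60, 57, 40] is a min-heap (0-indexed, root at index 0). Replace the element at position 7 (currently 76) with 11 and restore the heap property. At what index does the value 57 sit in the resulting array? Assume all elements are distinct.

set index 7 from 76 to 11 → [5, 17, 21, 64, 47, 55, 39, 11, 73, 82, 95, 60, 57, 40]
11 < parent 64 at index 3, swap → [5, 17, 21, 11, 47, 55, 39, 64, 73, 82, 95, 60, 57, 40]
11 < parent 17 at index 1, swap → [5, 11, 21, 17, 47, 55, 39, 64, 73, 82, 95, 60, 57, 40]
resulting array: [5, 11, 21, 17, 47, 55, 39, 64, 73, 82, 95, 60, 57, 40]

12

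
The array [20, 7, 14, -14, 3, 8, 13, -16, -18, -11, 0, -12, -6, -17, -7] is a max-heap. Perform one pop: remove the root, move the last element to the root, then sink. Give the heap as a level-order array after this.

remove root 20; move last element -7 to root → [-7, 7, 14, -14, 3, 8, 13, -16, -18, -11, 0, -12, -6, -17]
-7 vs larger child 14 at index 2, swap → [14, 7, -7, -14, 3, 8, 13, -16, -18, -11, 0, -12, -6, -17]
-7 vs larger child 13 at index 6, swap → [14, 7, 13, -14, 3, 8, -7, -16, -18, -11, 0, -12, -6, -17]

[14, 7, 13, -14, 3, 8, -7, -16, -18, -11, 0, -12, -6, -17]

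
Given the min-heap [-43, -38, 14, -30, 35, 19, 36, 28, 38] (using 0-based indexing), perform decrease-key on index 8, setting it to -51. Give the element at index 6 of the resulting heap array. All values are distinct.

set index 8 from 38 to -51 → [-43, -38, 14, -30, 35, 19, 36, 28, -51]
-51 < parent -30 at index 3, swap → [-43, -38, 14, -51, 35, 19, 36, 28, -30]
-51 < parent -38 at index 1, swap → [-43, -51, 14, -38, 35, 19, 36, 28, -30]
-51 < parent -43 at index 0, swap → [-51, -43, 14, -38, 35, 19, 36, 28, -30]
resulting array: [-51, -43, 14, -38, 35, 19, 36, 28, -30]

36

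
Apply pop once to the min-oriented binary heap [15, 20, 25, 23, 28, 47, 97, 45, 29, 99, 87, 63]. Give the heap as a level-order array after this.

[20, 23, 25, 29, 28, 47, 97, 45, 63, 99, 87]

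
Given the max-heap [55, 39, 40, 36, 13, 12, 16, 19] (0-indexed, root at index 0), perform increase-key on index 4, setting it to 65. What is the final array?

[65, 55, 40, 36, 39, 12, 16, 19]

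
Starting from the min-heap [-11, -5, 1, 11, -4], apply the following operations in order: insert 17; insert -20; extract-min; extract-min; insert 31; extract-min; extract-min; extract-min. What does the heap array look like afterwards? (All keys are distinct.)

[11, 31, 17]

insert 17:
  append 17 at index 5 → [-11, -5, 1, 11, -4, 17] (no swap needed)
insert -20:
  append -20 at index 6 → [-11, -5, 1, 11, -4, 17, -20]
  -20 < parent 1 at index 2, swap → [-11, -5, -20, 11, -4, 17, 1]
  -20 < parent -11 at index 0, swap → [-20, -5, -11, 11, -4, 17, 1]
extract-min → returns -20:
  remove root -20; move last element 1 to root → [1, -5, -11, 11, -4, 17]
  1 vs smaller child -11 at index 2, swap → [-11, -5, 1, 11, -4, 17]
extract-min → returns -11:
  remove root -11; move last element 17 to root → [17, -5, 1, 11, -4]
  17 vs smaller child -5 at index 1, swap → [-5, 17, 1, 11, -4]
  17 vs smaller child -4 at index 4, swap → [-5, -4, 1, 11, 17]
insert 31:
  append 31 at index 5 → [-5, -4, 1, 11, 17, 31] (no swap needed)
extract-min → returns -5:
  remove root -5; move last element 31 to root → [31, -4, 1, 11, 17]
  31 vs smaller child -4 at index 1, swap → [-4, 31, 1, 11, 17]
  31 vs smaller child 11 at index 3, swap → [-4, 11, 1, 31, 17]
extract-min → returns -4:
  remove root -4; move last element 17 to root → [17, 11, 1, 31]
  17 vs smaller child 1 at index 2, swap → [1, 11, 17, 31]
extract-min → returns 1:
  remove root 1; move last element 31 to root → [31, 11, 17]
  31 vs smaller child 11 at index 1, swap → [11, 31, 17]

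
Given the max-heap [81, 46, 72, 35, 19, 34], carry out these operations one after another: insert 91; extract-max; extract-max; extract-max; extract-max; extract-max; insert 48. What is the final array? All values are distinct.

[48, 19, 34]

insert 91:
  append 91 at index 6 → [81, 46, 72, 35, 19, 34, 91]
  91 > parent 72 at index 2, swap → [81, 46, 91, 35, 19, 34, 72]
  91 > parent 81 at index 0, swap → [91, 46, 81, 35, 19, 34, 72]
extract-max → returns 91:
  remove root 91; move last element 72 to root → [72, 46, 81, 35, 19, 34]
  72 vs larger child 81 at index 2, swap → [81, 46, 72, 35, 19, 34]
extract-max → returns 81:
  remove root 81; move last element 34 to root → [34, 46, 72, 35, 19]
  34 vs larger child 72 at index 2, swap → [72, 46, 34, 35, 19]
extract-max → returns 72:
  remove root 72; move last element 19 to root → [19, 46, 34, 35]
  19 vs larger child 46 at index 1, swap → [46, 19, 34, 35]
  19 vs only child 35 at index 3, swap → [46, 35, 34, 19]
extract-max → returns 46:
  remove root 46; move last element 19 to root → [19, 35, 34]
  19 vs larger child 35 at index 1, swap → [35, 19, 34]
extract-max → returns 35:
  remove root 35; move last element 34 to root → [34, 19] (no swap needed)
insert 48:
  append 48 at index 2 → [34, 19, 48]
  48 > parent 34 at index 0, swap → [48, 19, 34]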